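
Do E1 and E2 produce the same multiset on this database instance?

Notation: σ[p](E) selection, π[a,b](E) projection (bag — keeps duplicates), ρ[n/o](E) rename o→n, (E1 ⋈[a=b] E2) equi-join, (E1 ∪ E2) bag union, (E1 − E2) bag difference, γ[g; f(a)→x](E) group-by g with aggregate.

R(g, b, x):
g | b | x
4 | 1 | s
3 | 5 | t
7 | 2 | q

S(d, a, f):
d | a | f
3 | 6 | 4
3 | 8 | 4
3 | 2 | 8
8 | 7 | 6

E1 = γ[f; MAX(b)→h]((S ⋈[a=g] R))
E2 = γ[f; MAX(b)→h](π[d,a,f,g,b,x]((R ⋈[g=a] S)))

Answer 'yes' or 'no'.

E1 per-node cardinality:
  S → 4
  R → 3
  (S ⋈[a=g] R) → 1
  γ[f; MAX(b)→h]((S ⋈[a=g] R)) → 1
E2 per-node cardinality:
  R → 3
  S → 4
  (R ⋈[g=a] S) → 1
  π[d,a,f,g,b,x]((R ⋈[g=a] S)) → 1
  γ[f; MAX(b)→h](π[d,a,f,g,b,x]((R ⋈[g=a] S))) → 1

E1 and E2 produce the same multiset:
f | h
6 | 2

yes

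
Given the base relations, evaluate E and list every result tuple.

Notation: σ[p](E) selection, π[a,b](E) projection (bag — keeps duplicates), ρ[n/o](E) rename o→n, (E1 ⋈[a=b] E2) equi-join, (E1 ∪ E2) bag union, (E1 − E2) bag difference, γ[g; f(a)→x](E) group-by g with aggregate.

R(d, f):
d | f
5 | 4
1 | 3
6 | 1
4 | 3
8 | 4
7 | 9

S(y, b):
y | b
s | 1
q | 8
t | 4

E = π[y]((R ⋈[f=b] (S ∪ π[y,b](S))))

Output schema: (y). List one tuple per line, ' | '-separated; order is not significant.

Row counts bottom-up:
  R → 6
  S → 3
  S → 3
  π[y,b](S) → 3
  (S ∪ π[y,b](S)) → 6
  (R ⋈[f=b] (S ∪ π[y,b](S))) → 6
  π[y]((R ⋈[f=b] (S ∪ π[y,b](S)))) → 6

== RESULT ==
y
s
s
t
t
t
t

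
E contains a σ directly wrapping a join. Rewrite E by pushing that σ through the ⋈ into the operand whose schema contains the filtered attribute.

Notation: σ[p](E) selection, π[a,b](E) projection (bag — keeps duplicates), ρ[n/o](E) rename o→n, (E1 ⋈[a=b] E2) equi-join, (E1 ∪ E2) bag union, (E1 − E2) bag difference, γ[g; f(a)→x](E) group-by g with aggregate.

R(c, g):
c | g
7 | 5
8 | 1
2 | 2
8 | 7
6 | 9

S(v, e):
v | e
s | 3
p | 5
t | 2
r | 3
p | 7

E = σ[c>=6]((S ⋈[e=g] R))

σ filters on c, owned by the right side.
E' = (S ⋈[e=g] σ[c>=6](R))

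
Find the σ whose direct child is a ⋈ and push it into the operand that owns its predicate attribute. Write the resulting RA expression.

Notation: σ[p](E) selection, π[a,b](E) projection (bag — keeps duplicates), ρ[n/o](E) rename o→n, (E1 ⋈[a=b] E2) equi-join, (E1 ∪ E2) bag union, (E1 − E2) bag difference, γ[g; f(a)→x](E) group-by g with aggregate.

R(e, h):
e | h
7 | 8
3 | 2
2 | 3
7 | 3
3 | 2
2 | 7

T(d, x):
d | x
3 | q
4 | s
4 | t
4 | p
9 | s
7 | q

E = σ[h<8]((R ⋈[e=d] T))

σ filters on h, owned by the left side.
E' = (σ[h<8](R) ⋈[e=d] T)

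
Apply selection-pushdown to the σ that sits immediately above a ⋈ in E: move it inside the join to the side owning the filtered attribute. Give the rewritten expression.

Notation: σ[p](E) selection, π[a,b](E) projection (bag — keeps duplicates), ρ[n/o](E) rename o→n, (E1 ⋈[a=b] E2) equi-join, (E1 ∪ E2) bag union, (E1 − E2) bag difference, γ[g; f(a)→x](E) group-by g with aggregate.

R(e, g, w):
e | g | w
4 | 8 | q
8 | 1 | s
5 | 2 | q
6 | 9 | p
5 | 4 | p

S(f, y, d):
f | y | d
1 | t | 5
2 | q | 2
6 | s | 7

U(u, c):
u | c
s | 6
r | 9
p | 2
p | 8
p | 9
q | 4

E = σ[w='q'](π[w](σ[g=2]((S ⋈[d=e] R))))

σ filters on g, owned by the right side.
E' = σ[w='q'](π[w]((S ⋈[d=e] σ[g=2](R))))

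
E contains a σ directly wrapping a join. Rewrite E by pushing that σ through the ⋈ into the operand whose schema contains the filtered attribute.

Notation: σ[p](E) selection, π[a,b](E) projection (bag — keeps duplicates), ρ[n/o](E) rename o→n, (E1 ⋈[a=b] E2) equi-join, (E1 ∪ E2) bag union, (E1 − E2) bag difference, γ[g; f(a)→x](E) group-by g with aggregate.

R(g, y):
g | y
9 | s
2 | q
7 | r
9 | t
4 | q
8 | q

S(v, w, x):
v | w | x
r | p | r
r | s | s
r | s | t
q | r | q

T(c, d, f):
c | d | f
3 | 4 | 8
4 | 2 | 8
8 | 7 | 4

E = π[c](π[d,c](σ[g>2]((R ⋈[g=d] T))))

σ filters on g, owned by the left side.
E' = π[c](π[d,c]((σ[g>2](R) ⋈[g=d] T)))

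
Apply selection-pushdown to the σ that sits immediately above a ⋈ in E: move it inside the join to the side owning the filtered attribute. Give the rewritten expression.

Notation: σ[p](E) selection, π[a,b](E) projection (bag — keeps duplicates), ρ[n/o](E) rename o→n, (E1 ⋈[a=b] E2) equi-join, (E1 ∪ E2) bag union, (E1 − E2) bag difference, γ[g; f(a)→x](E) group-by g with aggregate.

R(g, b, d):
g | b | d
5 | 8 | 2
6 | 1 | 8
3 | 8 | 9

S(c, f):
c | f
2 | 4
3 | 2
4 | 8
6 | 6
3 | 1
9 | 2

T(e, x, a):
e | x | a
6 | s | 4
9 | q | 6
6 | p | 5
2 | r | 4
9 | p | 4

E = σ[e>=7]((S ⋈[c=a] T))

σ filters on e, owned by the right side.
E' = (S ⋈[c=a] σ[e>=7](T))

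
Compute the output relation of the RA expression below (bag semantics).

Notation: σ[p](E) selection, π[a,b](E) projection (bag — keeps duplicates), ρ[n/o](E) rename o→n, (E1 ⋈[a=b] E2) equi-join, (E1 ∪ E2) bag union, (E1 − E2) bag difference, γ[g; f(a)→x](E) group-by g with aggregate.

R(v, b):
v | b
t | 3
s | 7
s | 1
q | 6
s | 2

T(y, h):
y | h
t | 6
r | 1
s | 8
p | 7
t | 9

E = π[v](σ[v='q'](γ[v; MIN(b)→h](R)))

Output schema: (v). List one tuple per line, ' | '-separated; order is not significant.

Subexpression sizes:
  R → 5
  γ[v; MIN(b)→h](R) → 3
  σ[v='q'](γ[v; MIN(b)→h](R)) → 1
  π[v](σ[v='q'](γ[v; MIN(b)→h](R))) → 1

== RESULT ==
v
q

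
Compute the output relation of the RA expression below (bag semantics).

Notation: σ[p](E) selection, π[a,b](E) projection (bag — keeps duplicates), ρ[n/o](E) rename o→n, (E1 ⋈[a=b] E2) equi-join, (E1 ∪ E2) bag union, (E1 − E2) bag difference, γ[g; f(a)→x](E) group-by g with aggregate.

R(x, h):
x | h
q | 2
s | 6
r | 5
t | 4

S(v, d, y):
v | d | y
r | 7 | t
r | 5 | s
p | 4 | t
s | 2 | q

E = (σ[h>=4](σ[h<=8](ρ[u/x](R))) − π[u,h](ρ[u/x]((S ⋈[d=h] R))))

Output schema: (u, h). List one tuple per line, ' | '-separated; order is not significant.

Per-node cardinality:
  R → 4
  ρ[u/x](R) → 4
  σ[h<=8](ρ[u/x](R)) → 4
  σ[h>=4](σ[h<=8](ρ[u/x](R))) → 3
  S → 4
  R → 4
  (S ⋈[d=h] R) → 3
  ρ[u/x]((S ⋈[d=h] R)) → 3
  π[u,h](ρ[u/x]((S ⋈[d=h] R))) → 3
  (σ[h>=4](σ[h<=8](ρ[u/x](R))) − π[u,h](ρ[u/x]((S ⋈[d=h] R)))) → 1

== RESULT ==
u | h
s | 6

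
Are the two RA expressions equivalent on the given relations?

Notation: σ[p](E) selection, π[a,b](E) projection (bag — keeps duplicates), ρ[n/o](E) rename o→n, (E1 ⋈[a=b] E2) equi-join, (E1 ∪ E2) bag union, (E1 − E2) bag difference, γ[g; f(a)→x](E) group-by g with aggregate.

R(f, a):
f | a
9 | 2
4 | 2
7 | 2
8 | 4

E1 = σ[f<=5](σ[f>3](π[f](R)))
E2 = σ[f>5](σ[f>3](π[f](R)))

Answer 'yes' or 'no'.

E1 row counts bottom-up:
  R → 4
  π[f](R) → 4
  σ[f>3](π[f](R)) → 4
  σ[f<=5](σ[f>3](π[f](R))) → 1
E2 row counts bottom-up:
  R → 4
  π[f](R) → 4
  σ[f>3](π[f](R)) → 4
  σ[f>5](σ[f>3](π[f](R))) → 3

E1 result:
f
4
E2 result:
f
7
8
9
Witness: (7,) appears 0× in E1 but 1× in E2.

no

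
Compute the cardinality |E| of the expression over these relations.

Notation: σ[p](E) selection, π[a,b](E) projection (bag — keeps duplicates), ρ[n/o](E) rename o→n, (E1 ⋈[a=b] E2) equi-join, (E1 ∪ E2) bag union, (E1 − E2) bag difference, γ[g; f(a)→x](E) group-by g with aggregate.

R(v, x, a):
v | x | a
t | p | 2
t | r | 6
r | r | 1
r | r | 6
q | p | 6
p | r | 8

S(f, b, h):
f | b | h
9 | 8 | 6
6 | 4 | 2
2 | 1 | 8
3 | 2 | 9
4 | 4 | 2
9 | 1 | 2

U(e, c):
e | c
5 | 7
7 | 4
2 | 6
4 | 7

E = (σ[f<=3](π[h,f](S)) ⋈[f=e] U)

Stepwise |·|:
  S → 6
  π[h,f](S) → 6
  σ[f<=3](π[h,f](S)) → 2
  U → 4
  (σ[f<=3](π[h,f](S)) ⋈[f=e] U) → 1

|E| = 1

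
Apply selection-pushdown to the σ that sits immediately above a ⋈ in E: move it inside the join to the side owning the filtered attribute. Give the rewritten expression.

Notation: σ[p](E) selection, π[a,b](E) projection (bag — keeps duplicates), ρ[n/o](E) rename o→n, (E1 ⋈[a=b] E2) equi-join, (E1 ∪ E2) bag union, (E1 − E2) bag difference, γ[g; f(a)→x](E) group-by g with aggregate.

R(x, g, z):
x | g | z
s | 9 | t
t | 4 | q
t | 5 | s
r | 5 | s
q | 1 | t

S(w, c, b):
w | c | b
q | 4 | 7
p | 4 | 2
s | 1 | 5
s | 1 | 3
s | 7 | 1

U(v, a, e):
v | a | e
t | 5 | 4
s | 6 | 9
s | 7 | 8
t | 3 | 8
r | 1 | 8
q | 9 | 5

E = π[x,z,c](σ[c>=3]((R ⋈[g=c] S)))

σ filters on c, owned by the right side.
E' = π[x,z,c]((R ⋈[g=c] σ[c>=3](S)))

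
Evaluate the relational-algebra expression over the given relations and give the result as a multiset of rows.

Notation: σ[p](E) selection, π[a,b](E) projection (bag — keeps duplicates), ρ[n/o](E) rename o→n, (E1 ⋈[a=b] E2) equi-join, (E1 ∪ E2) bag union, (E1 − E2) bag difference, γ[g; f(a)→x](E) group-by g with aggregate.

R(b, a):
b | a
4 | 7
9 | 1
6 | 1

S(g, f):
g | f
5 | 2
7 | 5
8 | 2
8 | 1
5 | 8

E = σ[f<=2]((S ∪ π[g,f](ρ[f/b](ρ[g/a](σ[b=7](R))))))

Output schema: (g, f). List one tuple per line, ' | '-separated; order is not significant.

Subexpression sizes:
  S → 5
  R → 3
  σ[b=7](R) → 0
  ρ[g/a](σ[b=7](R)) → 0
  ρ[f/b](ρ[g/a](σ[b=7](R))) → 0
  π[g,f](ρ[f/b](ρ[g/a](σ[b=7](R)))) → 0
  (S ∪ π[g,f](ρ[f/b](ρ[g/a](σ[b=7](R))))) → 5
  σ[f<=2]((S ∪ π[g,f](ρ[f/b](ρ[g/a](σ[b=7](R)))))) → 3

== RESULT ==
g | f
5 | 2
8 | 1
8 | 2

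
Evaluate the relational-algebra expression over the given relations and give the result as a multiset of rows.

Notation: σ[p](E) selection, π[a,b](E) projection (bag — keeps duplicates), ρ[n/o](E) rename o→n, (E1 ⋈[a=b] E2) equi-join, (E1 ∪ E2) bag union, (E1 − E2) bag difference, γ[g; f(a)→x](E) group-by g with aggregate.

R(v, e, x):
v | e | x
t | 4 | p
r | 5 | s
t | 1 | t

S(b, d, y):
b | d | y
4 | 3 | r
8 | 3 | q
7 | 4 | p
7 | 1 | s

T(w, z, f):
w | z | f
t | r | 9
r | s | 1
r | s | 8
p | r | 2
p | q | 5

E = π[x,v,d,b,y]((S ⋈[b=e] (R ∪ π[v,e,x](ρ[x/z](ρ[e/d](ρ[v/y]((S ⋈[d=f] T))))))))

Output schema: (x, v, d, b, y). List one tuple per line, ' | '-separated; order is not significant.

Per-node cardinality:
  S → 4
  R → 3
  S → 4
  T → 5
  (S ⋈[d=f] T) → 1
  ρ[v/y]((S ⋈[d=f] T)) → 1
  ρ[e/d](ρ[v/y]((S ⋈[d=f] T))) → 1
  ρ[x/z](ρ[e/d](ρ[v/y]((S ⋈[d=f] T)))) → 1
  π[v,e,x](ρ[x/z](ρ[e/d](ρ[v/y]((S ⋈[d=f] T))))) → 1
  (R ∪ π[v,e,x](ρ[x/z](ρ[e/d](ρ[v/y]((S ⋈[d=f] T)))))) → 4
  (S ⋈[b=e] (R ∪ π[v,e,x](ρ[x/z](ρ[e/d](ρ[v/y]((S ⋈[d=f] T))))))) → 1
  π[x,v,d,b,y]((S ⋈[b=e] (R ∪ π[v,e,x](ρ[x/z](ρ[e/d](ρ[v/y]((S ⋈[d=f] T)))))))) → 1

== RESULT ==
x | v | d | b | y
p | t | 3 | 4 | r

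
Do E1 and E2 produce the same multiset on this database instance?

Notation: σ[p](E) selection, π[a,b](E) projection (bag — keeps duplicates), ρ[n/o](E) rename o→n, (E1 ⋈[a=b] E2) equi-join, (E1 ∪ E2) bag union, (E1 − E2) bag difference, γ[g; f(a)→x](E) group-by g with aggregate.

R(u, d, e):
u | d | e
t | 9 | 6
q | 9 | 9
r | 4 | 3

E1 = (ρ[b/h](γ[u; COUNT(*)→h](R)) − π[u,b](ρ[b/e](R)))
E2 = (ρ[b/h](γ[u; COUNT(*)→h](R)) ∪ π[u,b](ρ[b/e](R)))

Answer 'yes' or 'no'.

E1 row counts bottom-up:
  R → 3
  γ[u; COUNT(*)→h](R) → 3
  ρ[b/h](γ[u; COUNT(*)→h](R)) → 3
  R → 3
  ρ[b/e](R) → 3
  π[u,b](ρ[b/e](R)) → 3
  (ρ[b/h](γ[u; COUNT(*)→h](R)) − π[u,b](ρ[b/e](R))) → 3
E2 row counts bottom-up:
  R → 3
  γ[u; COUNT(*)→h](R) → 3
  ρ[b/h](γ[u; COUNT(*)→h](R)) → 3
  R → 3
  ρ[b/e](R) → 3
  π[u,b](ρ[b/e](R)) → 3
  (ρ[b/h](γ[u; COUNT(*)→h](R)) ∪ π[u,b](ρ[b/e](R))) → 6

E1 result:
u | b
q | 1
r | 1
t | 1
E2 result:
u | b
q | 1
q | 9
r | 1
r | 3
t | 1
t | 6
Witness: ('r', 3) appears 0× in E1 but 1× in E2.

no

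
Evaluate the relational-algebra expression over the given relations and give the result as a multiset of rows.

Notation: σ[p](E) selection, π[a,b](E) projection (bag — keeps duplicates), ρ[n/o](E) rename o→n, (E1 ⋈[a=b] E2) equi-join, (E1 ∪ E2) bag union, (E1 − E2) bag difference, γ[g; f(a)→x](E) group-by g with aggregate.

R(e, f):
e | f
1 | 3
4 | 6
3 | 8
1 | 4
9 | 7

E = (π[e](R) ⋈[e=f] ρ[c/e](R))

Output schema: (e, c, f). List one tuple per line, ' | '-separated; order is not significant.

Per-node cardinality:
  R → 5
  π[e](R) → 5
  R → 5
  ρ[c/e](R) → 5
  (π[e](R) ⋈[e=f] ρ[c/e](R)) → 2

== RESULT ==
e | c | f
3 | 1 | 3
4 | 1 | 4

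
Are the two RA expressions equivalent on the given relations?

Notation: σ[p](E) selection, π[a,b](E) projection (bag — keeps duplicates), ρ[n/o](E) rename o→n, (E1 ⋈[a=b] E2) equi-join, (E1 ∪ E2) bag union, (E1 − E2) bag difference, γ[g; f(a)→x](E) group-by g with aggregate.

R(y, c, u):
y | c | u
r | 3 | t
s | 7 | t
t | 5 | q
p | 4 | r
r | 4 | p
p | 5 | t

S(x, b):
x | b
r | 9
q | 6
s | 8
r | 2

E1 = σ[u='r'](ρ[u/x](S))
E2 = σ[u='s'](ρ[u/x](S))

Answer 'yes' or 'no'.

E1 per-node cardinality:
  S → 4
  ρ[u/x](S) → 4
  σ[u='r'](ρ[u/x](S)) → 2
E2 per-node cardinality:
  S → 4
  ρ[u/x](S) → 4
  σ[u='s'](ρ[u/x](S)) → 1

E1 result:
u | b
r | 2
r | 9
E2 result:
u | b
s | 8
Witness: ('r', 2) appears 1× in E1 but 0× in E2.

no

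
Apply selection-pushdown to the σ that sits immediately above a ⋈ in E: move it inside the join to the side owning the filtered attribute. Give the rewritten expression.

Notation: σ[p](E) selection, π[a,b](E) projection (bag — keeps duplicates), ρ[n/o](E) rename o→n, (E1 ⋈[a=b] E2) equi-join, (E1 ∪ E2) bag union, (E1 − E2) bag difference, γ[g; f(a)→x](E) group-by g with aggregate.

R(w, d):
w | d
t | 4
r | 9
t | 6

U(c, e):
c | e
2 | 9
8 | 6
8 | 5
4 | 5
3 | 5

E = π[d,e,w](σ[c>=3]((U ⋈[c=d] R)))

σ filters on c, owned by the left side.
E' = π[d,e,w]((σ[c>=3](U) ⋈[c=d] R))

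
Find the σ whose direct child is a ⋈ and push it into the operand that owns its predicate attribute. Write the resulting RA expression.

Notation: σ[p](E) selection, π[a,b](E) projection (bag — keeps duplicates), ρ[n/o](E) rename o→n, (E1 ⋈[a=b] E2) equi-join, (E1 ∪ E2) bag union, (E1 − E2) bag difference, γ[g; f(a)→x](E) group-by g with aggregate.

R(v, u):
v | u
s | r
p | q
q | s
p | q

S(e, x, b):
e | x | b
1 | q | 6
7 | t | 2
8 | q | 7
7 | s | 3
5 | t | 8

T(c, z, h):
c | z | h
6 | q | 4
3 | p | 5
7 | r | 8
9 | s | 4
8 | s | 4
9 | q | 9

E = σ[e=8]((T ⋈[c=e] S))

σ filters on e, owned by the right side.
E' = (T ⋈[c=e] σ[e=8](S))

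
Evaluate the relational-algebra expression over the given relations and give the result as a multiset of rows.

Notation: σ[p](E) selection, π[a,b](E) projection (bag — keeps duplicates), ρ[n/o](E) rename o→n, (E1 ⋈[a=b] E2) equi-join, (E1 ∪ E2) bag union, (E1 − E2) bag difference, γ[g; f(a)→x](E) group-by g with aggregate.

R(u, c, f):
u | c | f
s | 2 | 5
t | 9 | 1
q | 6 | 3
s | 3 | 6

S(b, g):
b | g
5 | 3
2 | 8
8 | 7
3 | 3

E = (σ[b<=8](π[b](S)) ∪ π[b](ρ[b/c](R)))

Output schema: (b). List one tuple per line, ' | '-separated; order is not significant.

Subexpression sizes:
  S → 4
  π[b](S) → 4
  σ[b<=8](π[b](S)) → 4
  R → 4
  ρ[b/c](R) → 4
  π[b](ρ[b/c](R)) → 4
  (σ[b<=8](π[b](S)) ∪ π[b](ρ[b/c](R))) → 8

== RESULT ==
b
2
2
3
3
5
6
8
9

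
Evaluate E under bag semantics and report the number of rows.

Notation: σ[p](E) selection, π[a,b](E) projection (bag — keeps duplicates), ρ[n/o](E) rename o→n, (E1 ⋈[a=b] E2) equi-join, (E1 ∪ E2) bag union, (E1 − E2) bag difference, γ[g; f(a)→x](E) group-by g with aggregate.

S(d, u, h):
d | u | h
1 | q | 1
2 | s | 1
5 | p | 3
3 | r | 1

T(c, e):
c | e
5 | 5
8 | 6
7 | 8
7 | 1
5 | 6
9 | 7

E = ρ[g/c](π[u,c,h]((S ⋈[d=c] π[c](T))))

Subexpression sizes:
  S → 4
  T → 6
  π[c](T) → 6
  (S ⋈[d=c] π[c](T)) → 2
  π[u,c,h]((S ⋈[d=c] π[c](T))) → 2
  ρ[g/c](π[u,c,h]((S ⋈[d=c] π[c](T)))) → 2

|E| = 2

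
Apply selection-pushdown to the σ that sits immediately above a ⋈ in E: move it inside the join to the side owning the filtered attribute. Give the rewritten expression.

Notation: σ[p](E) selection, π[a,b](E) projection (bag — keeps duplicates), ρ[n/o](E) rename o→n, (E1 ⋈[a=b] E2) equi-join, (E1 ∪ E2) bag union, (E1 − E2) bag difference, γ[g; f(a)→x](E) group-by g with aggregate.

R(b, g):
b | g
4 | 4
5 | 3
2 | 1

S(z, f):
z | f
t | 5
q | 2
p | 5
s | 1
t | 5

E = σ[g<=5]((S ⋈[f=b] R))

σ filters on g, owned by the right side.
E' = (S ⋈[f=b] σ[g<=5](R))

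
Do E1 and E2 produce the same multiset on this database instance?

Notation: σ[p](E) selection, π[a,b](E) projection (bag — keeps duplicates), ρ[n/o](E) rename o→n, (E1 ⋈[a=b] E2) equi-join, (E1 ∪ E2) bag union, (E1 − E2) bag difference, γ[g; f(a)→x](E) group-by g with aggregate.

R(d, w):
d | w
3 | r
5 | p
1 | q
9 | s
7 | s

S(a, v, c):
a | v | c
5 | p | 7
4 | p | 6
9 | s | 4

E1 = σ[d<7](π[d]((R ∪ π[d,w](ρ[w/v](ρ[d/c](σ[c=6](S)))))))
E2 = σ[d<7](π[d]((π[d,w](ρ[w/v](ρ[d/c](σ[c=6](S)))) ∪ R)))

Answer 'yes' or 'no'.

E1 stepwise |·|:
  R → 5
  S → 3
  σ[c=6](S) → 1
  ρ[d/c](σ[c=6](S)) → 1
  ρ[w/v](ρ[d/c](σ[c=6](S))) → 1
  π[d,w](ρ[w/v](ρ[d/c](σ[c=6](S)))) → 1
  (R ∪ π[d,w](ρ[w/v](ρ[d/c](σ[c=6](S))))) → 6
  π[d]((R ∪ π[d,w](ρ[w/v](ρ[d/c](σ[c=6](S)))))) → 6
  σ[d<7](π[d]((R ∪ π[d,w](ρ[w/v](ρ[d/c](σ[c=6](S))))))) → 4
E2 stepwise |·|:
  S → 3
  σ[c=6](S) → 1
  ρ[d/c](σ[c=6](S)) → 1
  ρ[w/v](ρ[d/c](σ[c=6](S))) → 1
  π[d,w](ρ[w/v](ρ[d/c](σ[c=6](S)))) → 1
  R → 5
  (π[d,w](ρ[w/v](ρ[d/c](σ[c=6](S)))) ∪ R) → 6
  π[d]((π[d,w](ρ[w/v](ρ[d/c](σ[c=6](S)))) ∪ R)) → 6
  σ[d<7](π[d]((π[d,w](ρ[w/v](ρ[d/c](σ[c=6](S)))) ∪ R))) → 4

E1 and E2 produce the same multiset:
d
1
3
5
6

yes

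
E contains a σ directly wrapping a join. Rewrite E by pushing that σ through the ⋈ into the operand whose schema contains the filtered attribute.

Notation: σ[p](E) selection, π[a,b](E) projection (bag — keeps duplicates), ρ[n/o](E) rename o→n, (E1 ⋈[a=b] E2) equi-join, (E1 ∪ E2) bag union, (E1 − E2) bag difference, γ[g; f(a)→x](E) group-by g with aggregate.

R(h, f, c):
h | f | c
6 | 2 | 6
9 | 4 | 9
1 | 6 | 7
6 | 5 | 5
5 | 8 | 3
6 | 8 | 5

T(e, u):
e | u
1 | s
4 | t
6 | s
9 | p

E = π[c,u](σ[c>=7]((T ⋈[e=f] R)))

σ filters on c, owned by the right side.
E' = π[c,u]((T ⋈[e=f] σ[c>=7](R)))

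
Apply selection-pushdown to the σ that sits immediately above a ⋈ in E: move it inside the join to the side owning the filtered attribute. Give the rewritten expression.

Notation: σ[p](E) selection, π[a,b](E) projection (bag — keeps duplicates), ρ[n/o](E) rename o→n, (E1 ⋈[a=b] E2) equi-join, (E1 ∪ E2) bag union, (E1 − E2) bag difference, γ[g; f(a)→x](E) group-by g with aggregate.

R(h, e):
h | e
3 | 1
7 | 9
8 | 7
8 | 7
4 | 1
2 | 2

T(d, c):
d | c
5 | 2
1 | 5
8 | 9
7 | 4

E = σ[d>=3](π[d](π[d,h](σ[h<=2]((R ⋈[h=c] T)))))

σ filters on h, owned by the left side.
E' = σ[d>=3](π[d](π[d,h]((σ[h<=2](R) ⋈[h=c] T))))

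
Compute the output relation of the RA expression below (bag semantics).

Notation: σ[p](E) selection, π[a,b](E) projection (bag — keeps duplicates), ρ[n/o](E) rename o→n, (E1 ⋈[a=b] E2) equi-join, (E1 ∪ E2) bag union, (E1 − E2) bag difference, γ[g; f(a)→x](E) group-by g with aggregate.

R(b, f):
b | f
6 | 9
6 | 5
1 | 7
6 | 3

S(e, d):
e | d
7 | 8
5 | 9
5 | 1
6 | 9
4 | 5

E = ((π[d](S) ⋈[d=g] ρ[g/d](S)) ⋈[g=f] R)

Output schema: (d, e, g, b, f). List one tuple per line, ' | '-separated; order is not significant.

Per-node cardinality:
  S → 5
  π[d](S) → 5
  S → 5
  ρ[g/d](S) → 5
  (π[d](S) ⋈[d=g] ρ[g/d](S)) → 7
  R → 4
  ((π[d](S) ⋈[d=g] ρ[g/d](S)) ⋈[g=f] R) → 5

== RESULT ==
d | e | g | b | f
5 | 4 | 5 | 6 | 5
9 | 5 | 9 | 6 | 9
9 | 5 | 9 | 6 | 9
9 | 6 | 9 | 6 | 9
9 | 6 | 9 | 6 | 9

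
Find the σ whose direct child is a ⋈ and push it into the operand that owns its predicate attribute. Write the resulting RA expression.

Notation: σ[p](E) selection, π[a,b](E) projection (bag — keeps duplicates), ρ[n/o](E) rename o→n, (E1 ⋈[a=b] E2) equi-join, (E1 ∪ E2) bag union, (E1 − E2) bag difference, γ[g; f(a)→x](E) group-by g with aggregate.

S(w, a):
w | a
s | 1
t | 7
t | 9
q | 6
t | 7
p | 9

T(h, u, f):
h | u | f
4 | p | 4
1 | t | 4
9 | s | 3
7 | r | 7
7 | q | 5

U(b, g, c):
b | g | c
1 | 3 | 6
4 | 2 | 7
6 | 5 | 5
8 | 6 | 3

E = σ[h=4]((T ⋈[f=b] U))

σ filters on h, owned by the left side.
E' = (σ[h=4](T) ⋈[f=b] U)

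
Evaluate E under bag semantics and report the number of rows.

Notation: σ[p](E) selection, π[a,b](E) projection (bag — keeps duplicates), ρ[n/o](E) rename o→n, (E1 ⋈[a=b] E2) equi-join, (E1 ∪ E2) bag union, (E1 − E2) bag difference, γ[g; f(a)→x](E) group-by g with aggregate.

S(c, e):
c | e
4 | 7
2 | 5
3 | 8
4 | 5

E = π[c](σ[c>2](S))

Row counts bottom-up:
  S → 4
  σ[c>2](S) → 3
  π[c](σ[c>2](S)) → 3

|E| = 3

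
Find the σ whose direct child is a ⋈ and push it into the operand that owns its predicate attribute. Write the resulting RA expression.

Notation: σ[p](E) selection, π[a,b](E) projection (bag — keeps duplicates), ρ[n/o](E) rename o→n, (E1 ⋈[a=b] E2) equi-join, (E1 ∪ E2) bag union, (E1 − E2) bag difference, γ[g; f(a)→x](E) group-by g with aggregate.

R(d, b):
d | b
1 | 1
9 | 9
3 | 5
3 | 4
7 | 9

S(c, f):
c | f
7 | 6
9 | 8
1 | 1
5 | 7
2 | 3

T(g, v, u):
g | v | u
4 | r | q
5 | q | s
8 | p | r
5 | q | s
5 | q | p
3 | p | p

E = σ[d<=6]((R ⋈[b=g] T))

σ filters on d, owned by the left side.
E' = (σ[d<=6](R) ⋈[b=g] T)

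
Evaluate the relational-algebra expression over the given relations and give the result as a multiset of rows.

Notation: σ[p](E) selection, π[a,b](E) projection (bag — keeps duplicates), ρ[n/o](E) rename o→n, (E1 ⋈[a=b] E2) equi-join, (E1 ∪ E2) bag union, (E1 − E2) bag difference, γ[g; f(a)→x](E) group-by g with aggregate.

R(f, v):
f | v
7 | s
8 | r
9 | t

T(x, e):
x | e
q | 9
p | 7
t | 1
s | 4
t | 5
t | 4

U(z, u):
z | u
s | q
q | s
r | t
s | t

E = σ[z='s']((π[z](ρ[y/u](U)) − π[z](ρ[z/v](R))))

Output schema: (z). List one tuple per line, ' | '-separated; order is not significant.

Per-node cardinality:
  U → 4
  ρ[y/u](U) → 4
  π[z](ρ[y/u](U)) → 4
  R → 3
  ρ[z/v](R) → 3
  π[z](ρ[z/v](R)) → 3
  (π[z](ρ[y/u](U)) − π[z](ρ[z/v](R))) → 2
  σ[z='s']((π[z](ρ[y/u](U)) − π[z](ρ[z/v](R)))) → 1

== RESULT ==
z
s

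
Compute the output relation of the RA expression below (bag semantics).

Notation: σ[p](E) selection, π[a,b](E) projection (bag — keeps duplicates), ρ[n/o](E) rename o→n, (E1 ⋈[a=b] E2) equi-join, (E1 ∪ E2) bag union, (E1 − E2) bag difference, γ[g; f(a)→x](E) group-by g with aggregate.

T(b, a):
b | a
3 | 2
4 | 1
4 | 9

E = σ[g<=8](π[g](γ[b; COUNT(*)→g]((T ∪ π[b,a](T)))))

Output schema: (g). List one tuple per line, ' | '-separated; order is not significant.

Per-node cardinality:
  T → 3
  T → 3
  π[b,a](T) → 3
  (T ∪ π[b,a](T)) → 6
  γ[b; COUNT(*)→g]((T ∪ π[b,a](T))) → 2
  π[g](γ[b; COUNT(*)→g]((T ∪ π[b,a](T)))) → 2
  σ[g<=8](π[g](γ[b; COUNT(*)→g]((T ∪ π[b,a](T))))) → 2

== RESULT ==
g
2
4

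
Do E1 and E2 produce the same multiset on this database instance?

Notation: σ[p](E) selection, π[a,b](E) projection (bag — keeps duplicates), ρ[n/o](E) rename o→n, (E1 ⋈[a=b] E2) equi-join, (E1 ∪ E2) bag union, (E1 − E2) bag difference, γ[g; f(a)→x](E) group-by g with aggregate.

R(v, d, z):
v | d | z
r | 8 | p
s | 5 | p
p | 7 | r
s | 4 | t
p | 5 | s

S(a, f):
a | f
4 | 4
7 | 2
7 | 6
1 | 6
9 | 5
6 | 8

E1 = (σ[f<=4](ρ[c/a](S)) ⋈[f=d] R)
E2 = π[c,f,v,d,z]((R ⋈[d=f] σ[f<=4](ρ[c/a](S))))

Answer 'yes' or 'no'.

E1 per-node cardinality:
  S → 6
  ρ[c/a](S) → 6
  σ[f<=4](ρ[c/a](S)) → 2
  R → 5
  (σ[f<=4](ρ[c/a](S)) ⋈[f=d] R) → 1
E2 per-node cardinality:
  R → 5
  S → 6
  ρ[c/a](S) → 6
  σ[f<=4](ρ[c/a](S)) → 2
  (R ⋈[d=f] σ[f<=4](ρ[c/a](S))) → 1
  π[c,f,v,d,z]((R ⋈[d=f] σ[f<=4](ρ[c/a](S)))) → 1

E1 and E2 produce the same multiset:
c | f | v | d | z
4 | 4 | s | 4 | t

yes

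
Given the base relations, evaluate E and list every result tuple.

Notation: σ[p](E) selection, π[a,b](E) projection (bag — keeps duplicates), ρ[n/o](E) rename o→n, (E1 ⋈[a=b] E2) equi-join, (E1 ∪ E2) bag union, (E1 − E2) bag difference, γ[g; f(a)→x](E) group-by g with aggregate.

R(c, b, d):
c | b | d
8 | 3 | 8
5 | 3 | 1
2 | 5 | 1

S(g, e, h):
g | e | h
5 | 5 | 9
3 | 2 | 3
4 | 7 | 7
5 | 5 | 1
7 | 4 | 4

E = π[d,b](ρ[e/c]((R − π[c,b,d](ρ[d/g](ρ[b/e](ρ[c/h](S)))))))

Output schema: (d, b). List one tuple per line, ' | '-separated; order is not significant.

Subexpression sizes:
  R → 3
  S → 5
  ρ[c/h](S) → 5
  ρ[b/e](ρ[c/h](S)) → 5
  ρ[d/g](ρ[b/e](ρ[c/h](S))) → 5
  π[c,b,d](ρ[d/g](ρ[b/e](ρ[c/h](S)))) → 5
  (R − π[c,b,d](ρ[d/g](ρ[b/e](ρ[c/h](S))))) → 3
  ρ[e/c]((R − π[c,b,d](ρ[d/g](ρ[b/e](ρ[c/h](S)))))) → 3
  π[d,b](ρ[e/c]((R − π[c,b,d](ρ[d/g](ρ[b/e](ρ[c/h](S))))))) → 3

== RESULT ==
d | b
1 | 3
1 | 5
8 | 3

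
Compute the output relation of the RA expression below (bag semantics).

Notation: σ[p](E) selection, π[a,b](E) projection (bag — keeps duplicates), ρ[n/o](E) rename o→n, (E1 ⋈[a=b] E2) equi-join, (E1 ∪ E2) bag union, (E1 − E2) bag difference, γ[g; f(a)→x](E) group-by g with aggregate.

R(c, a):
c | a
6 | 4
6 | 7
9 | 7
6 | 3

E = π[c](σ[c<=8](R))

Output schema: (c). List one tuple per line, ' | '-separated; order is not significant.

Subexpression sizes:
  R → 4
  σ[c<=8](R) → 3
  π[c](σ[c<=8](R)) → 3

== RESULT ==
c
6
6
6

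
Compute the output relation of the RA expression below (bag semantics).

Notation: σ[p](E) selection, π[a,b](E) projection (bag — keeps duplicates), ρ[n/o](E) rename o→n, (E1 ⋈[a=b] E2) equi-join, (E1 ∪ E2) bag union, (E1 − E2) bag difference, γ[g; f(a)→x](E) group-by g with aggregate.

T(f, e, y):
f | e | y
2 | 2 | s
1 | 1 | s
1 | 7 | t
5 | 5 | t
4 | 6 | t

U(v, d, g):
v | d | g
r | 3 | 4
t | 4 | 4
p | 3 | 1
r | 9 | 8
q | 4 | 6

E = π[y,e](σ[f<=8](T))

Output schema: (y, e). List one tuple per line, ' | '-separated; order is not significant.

Subexpression sizes:
  T → 5
  σ[f<=8](T) → 5
  π[y,e](σ[f<=8](T)) → 5

== RESULT ==
y | e
s | 1
s | 2
t | 5
t | 6
t | 7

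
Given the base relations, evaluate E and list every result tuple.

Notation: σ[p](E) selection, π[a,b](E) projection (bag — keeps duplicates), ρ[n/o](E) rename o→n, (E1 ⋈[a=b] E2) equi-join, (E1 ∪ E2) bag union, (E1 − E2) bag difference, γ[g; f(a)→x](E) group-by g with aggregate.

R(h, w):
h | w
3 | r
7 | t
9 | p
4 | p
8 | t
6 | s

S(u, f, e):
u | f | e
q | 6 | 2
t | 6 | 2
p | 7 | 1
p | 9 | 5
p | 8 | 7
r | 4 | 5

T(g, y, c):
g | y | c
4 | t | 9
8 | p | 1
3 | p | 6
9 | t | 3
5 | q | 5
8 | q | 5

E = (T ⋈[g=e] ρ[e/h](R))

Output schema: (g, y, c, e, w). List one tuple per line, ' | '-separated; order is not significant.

Per-node cardinality:
  T → 6
  R → 6
  ρ[e/h](R) → 6
  (T ⋈[g=e] ρ[e/h](R)) → 5

== RESULT ==
g | y | c | e | w
3 | p | 6 | 3 | r
4 | t | 9 | 4 | p
8 | p | 1 | 8 | t
8 | q | 5 | 8 | t
9 | t | 3 | 9 | p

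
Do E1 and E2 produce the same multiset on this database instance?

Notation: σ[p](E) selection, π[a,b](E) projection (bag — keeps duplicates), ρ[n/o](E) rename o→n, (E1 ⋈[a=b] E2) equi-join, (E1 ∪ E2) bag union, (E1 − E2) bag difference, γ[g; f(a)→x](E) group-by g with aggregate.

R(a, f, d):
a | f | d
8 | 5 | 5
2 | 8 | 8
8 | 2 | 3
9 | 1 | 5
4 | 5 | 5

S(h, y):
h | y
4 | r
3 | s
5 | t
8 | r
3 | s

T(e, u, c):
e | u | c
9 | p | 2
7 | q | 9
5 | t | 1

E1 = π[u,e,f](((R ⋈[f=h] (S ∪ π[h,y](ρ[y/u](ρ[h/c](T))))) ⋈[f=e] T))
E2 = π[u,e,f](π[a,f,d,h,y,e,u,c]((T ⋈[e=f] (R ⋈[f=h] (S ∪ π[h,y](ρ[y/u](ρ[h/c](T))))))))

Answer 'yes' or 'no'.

E1 subexpression sizes:
  R → 5
  S → 5
  T → 3
  ρ[h/c](T) → 3
  ρ[y/u](ρ[h/c](T)) → 3
  π[h,y](ρ[y/u](ρ[h/c](T))) → 3
  (S ∪ π[h,y](ρ[y/u](ρ[h/c](T)))) → 8
  (R ⋈[f=h] (S ∪ π[h,y](ρ[y/u](ρ[h/c](T))))) → 5
  T → 3
  ((R ⋈[f=h] (S ∪ π[h,y](ρ[y/u](ρ[h/c](T))))) ⋈[f=e] T) → 2
  π[u,e,f](((R ⋈[f=h] (S ∪ π[h,y](ρ[y/u](ρ[h/c](T))))) ⋈[f=e] T)) → 2
E2 subexpression sizes:
  T → 3
  R → 5
  S → 5
  T → 3
  ρ[h/c](T) → 3
  ρ[y/u](ρ[h/c](T)) → 3
  π[h,y](ρ[y/u](ρ[h/c](T))) → 3
  (S ∪ π[h,y](ρ[y/u](ρ[h/c](T)))) → 8
  (R ⋈[f=h] (S ∪ π[h,y](ρ[y/u](ρ[h/c](T))))) → 5
  (T ⋈[e=f] (R ⋈[f=h] (S ∪ π[h,y](ρ[y/u](ρ[h/c](T)))))) → 2
  π[a,f,d,h,y,e,u,c]((T ⋈[e=f] (R ⋈[f=h] (S ∪ π[h,y](ρ[y/u](ρ[h/c](T))))))) → 2
  π[u,e,f](π[a,f,d,h,y,e,u,c]((T ⋈[e=f] (R ⋈[f=h] (S ∪ π[h,y](ρ[y/u](ρ[h/c](T)))))))) → 2

E1 and E2 produce the same multiset:
u | e | f
t | 5 | 5
t | 5 | 5

yes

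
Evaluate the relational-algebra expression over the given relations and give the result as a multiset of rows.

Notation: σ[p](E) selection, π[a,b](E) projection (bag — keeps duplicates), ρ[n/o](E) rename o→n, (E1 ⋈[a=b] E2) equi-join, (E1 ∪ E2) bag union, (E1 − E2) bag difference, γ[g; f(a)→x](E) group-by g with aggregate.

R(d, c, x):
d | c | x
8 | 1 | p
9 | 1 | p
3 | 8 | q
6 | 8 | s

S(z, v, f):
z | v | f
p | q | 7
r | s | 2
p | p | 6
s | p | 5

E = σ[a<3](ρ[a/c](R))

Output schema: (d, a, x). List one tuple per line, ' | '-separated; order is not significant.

Row counts bottom-up:
  R → 4
  ρ[a/c](R) → 4
  σ[a<3](ρ[a/c](R)) → 2

== RESULT ==
d | a | x
8 | 1 | p
9 | 1 | p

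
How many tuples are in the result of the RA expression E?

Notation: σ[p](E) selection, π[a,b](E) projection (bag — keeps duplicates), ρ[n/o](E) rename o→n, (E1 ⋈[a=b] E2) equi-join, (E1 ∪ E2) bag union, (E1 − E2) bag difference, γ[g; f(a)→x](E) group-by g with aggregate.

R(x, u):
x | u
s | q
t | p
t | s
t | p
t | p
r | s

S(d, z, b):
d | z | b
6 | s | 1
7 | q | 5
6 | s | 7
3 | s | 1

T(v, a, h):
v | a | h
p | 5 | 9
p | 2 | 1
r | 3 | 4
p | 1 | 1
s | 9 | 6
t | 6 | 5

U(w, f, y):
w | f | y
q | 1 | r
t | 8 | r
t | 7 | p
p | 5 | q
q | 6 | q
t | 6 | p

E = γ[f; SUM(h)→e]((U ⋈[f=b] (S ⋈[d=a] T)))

Stepwise |·|:
  U → 6
  S → 4
  T → 6
  (S ⋈[d=a] T) → 3
  (U ⋈[f=b] (S ⋈[d=a] T)) → 3
  γ[f; SUM(h)→e]((U ⋈[f=b] (S ⋈[d=a] T))) → 2

|E| = 2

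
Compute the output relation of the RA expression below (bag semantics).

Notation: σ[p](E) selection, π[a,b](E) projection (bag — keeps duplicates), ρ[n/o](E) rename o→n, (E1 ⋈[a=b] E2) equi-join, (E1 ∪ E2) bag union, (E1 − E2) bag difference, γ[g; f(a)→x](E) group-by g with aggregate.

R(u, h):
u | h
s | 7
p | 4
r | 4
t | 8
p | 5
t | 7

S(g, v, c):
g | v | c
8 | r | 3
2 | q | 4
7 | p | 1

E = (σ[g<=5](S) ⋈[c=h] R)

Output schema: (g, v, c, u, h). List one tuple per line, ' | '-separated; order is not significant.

Per-node cardinality:
  S → 3
  σ[g<=5](S) → 1
  R → 6
  (σ[g<=5](S) ⋈[c=h] R) → 2

== RESULT ==
g | v | c | u | h
2 | q | 4 | p | 4
2 | q | 4 | r | 4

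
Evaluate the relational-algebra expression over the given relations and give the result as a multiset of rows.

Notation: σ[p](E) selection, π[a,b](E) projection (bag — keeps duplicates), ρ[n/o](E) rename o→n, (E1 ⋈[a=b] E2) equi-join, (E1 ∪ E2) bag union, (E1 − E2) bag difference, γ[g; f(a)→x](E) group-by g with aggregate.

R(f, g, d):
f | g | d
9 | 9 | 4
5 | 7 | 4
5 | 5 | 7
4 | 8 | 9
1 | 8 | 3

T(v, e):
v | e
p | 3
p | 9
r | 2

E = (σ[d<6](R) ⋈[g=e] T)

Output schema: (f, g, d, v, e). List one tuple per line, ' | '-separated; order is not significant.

Stepwise |·|:
  R → 5
  σ[d<6](R) → 3
  T → 3
  (σ[d<6](R) ⋈[g=e] T) → 1

== RESULT ==
f | g | d | v | e
9 | 9 | 4 | p | 9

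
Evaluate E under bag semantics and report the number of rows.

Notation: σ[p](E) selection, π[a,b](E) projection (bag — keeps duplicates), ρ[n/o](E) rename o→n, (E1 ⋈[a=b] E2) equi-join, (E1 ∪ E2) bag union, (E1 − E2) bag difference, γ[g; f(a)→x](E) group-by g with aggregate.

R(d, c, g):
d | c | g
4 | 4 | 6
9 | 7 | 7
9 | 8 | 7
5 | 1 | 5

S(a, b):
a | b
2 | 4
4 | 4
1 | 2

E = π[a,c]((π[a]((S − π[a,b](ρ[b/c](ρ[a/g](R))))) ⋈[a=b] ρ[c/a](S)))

Per-node cardinality:
  S → 3
  R → 4
  ρ[a/g](R) → 4
  ρ[b/c](ρ[a/g](R)) → 4
  π[a,b](ρ[b/c](ρ[a/g](R))) → 4
  (S − π[a,b](ρ[b/c](ρ[a/g](R)))) → 3
  π[a]((S − π[a,b](ρ[b/c](ρ[a/g](R))))) → 3
  S → 3
  ρ[c/a](S) → 3
  (π[a]((S − π[a,b](ρ[b/c](ρ[a/g](R))))) ⋈[a=b] ρ[c/a](S)) → 3
  π[a,c]((π[a]((S − π[a,b](ρ[b/c](ρ[a/g](R))))) ⋈[a=b] ρ[c/a](S))) → 3

|E| = 3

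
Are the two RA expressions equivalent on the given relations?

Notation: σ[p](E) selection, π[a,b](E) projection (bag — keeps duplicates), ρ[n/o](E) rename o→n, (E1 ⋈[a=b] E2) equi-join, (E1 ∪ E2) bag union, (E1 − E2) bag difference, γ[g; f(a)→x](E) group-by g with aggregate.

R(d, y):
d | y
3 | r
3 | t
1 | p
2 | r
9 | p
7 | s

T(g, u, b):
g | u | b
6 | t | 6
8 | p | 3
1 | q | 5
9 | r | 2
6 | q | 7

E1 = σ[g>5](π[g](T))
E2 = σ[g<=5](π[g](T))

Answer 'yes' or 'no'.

E1 per-node cardinality:
  T → 5
  π[g](T) → 5
  σ[g>5](π[g](T)) → 4
E2 per-node cardinality:
  T → 5
  π[g](T) → 5
  σ[g<=5](π[g](T)) → 1

E1 result:
g
6
6
8
9
E2 result:
g
1
Witness: (6,) appears 2× in E1 but 0× in E2.

no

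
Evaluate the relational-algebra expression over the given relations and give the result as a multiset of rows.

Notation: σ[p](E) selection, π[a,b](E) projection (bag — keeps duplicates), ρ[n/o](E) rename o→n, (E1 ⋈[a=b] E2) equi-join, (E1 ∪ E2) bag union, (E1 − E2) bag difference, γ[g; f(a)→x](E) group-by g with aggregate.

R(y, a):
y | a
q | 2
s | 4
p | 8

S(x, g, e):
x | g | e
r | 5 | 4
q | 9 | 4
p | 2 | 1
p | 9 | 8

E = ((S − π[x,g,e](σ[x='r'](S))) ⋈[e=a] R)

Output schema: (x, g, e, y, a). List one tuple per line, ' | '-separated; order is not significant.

Row counts bottom-up:
  S → 4
  S → 4
  σ[x='r'](S) → 1
  π[x,g,e](σ[x='r'](S)) → 1
  (S − π[x,g,e](σ[x='r'](S))) → 3
  R → 3
  ((S − π[x,g,e](σ[x='r'](S))) ⋈[e=a] R) → 2

== RESULT ==
x | g | e | y | a
p | 9 | 8 | p | 8
q | 9 | 4 | s | 4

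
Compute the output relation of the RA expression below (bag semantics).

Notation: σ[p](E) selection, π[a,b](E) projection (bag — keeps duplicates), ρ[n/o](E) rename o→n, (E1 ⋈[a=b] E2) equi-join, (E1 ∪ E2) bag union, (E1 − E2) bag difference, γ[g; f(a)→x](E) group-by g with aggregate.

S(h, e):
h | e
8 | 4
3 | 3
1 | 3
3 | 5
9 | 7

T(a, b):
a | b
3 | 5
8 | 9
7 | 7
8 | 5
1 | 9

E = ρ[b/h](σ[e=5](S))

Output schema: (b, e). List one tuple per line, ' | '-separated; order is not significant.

Stepwise |·|:
  S → 5
  σ[e=5](S) → 1
  ρ[b/h](σ[e=5](S)) → 1

== RESULT ==
b | e
3 | 5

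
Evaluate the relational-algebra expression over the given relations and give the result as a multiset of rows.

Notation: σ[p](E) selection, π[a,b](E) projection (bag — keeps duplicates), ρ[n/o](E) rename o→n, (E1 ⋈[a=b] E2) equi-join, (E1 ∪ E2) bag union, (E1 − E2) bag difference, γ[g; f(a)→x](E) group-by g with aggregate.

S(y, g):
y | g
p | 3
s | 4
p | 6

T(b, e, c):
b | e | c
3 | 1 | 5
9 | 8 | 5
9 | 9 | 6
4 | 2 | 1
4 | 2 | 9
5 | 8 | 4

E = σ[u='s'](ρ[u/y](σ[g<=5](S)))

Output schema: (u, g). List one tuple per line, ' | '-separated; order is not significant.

Per-node cardinality:
  S → 3
  σ[g<=5](S) → 2
  ρ[u/y](σ[g<=5](S)) → 2
  σ[u='s'](ρ[u/y](σ[g<=5](S))) → 1

== RESULT ==
u | g
s | 4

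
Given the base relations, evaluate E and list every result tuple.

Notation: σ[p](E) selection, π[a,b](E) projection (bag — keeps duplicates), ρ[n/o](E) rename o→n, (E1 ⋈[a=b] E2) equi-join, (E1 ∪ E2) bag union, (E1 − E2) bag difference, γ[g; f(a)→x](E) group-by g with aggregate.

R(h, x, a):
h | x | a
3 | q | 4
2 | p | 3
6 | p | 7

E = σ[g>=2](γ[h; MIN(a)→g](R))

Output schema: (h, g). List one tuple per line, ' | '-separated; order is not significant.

Row counts bottom-up:
  R → 3
  γ[h; MIN(a)→g](R) → 3
  σ[g>=2](γ[h; MIN(a)→g](R)) → 3

== RESULT ==
h | g
2 | 3
3 | 4
6 | 7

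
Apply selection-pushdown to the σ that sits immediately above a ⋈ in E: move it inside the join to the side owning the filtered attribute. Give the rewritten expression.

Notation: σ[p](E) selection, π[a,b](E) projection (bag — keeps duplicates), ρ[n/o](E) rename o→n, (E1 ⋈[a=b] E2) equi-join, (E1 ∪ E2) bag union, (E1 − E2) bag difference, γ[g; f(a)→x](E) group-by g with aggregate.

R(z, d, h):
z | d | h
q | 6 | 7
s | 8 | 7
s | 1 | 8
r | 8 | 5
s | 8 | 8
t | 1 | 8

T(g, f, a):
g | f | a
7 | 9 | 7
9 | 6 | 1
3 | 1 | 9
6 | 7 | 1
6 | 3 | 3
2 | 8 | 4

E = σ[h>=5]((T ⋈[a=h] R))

σ filters on h, owned by the right side.
E' = (T ⋈[a=h] σ[h>=5](R))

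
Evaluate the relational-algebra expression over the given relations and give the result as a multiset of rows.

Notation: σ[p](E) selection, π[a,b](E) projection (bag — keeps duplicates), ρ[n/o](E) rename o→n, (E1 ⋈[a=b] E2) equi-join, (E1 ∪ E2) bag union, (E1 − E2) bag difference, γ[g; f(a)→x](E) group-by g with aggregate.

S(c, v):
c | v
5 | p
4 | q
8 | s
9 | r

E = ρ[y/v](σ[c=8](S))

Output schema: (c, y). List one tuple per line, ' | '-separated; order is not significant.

Row counts bottom-up:
  S → 4
  σ[c=8](S) → 1
  ρ[y/v](σ[c=8](S)) → 1

== RESULT ==
c | y
8 | s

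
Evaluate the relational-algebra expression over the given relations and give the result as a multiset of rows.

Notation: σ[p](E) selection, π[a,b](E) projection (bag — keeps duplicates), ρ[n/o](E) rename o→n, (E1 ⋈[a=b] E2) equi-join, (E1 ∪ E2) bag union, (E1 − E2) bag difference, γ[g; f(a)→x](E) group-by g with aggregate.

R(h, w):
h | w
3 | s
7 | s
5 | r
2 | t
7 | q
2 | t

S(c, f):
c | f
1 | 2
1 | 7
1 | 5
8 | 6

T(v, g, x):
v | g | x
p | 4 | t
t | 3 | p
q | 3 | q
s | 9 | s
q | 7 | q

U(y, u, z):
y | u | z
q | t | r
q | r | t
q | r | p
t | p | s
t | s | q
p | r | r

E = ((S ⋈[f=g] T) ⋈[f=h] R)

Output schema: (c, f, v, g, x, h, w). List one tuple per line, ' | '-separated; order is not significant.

Stepwise |·|:
  S → 4
  T → 5
  (S ⋈[f=g] T) → 1
  R → 6
  ((S ⋈[f=g] T) ⋈[f=h] R) → 2

== RESULT ==
c | f | v | g | x | h | w
1 | 7 | q | 7 | q | 7 | q
1 | 7 | q | 7 | q | 7 | s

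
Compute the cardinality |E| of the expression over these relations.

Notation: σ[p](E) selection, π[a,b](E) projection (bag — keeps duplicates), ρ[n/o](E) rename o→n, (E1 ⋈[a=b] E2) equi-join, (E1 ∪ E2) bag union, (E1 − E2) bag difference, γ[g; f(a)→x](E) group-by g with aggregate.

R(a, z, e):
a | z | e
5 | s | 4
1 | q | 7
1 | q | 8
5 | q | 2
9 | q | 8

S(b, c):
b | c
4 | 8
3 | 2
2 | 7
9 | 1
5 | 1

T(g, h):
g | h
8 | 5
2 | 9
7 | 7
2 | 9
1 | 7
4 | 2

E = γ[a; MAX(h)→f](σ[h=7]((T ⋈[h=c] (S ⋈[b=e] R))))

Subexpression sizes:
  T → 6
  S → 5
  R → 5
  (S ⋈[b=e] R) → 2
  (T ⋈[h=c] (S ⋈[b=e] R)) → 2
  σ[h=7]((T ⋈[h=c] (S ⋈[b=e] R))) → 2
  γ[a; MAX(h)→f](σ[h=7]((T ⋈[h=c] (S ⋈[b=e] R)))) → 1

|E| = 1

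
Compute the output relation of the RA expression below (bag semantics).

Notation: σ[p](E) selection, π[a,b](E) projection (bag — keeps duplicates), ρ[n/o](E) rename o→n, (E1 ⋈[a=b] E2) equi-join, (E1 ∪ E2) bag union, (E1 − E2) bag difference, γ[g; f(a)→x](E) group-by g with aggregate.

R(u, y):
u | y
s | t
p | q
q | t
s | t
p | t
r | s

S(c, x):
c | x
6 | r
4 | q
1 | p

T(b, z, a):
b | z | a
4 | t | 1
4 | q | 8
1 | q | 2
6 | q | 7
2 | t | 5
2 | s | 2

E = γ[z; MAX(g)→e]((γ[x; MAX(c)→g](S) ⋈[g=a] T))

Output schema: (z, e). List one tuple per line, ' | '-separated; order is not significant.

Stepwise |·|:
  S → 3
  γ[x; MAX(c)→g](S) → 3
  T → 6
  (γ[x; MAX(c)→g](S) ⋈[g=a] T) → 1
  γ[z; MAX(g)→e]((γ[x; MAX(c)→g](S) ⋈[g=a] T)) → 1

== RESULT ==
z | e
t | 1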